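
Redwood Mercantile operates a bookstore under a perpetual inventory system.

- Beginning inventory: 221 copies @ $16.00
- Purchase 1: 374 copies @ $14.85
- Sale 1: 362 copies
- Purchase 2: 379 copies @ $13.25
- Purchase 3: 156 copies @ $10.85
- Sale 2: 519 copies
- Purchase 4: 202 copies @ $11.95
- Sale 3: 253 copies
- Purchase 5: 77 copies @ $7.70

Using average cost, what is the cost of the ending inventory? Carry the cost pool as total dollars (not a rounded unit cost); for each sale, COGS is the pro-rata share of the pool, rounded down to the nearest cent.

Ending inventory = $3,115.06

After Beginning: 221 on hand, pool $3,536.00 (≈ $16.0000 each)
After Purchase 1: 595 on hand, pool $9,089.90 (≈ $15.2771 each)
Sale 1, sell 362: 362/595 × $9,089.90 → $5,530.32
After Purchase 2: 612 on hand, pool $8,581.33 (≈ $14.0218 each)
After Purchase 3: 768 on hand, pool $10,273.93 (≈ $13.3775 each)
Sale 2, sell 519: 519/768 × $10,273.93 → $6,942.92
After Purchase 4: 451 on hand, pool $5,744.91 (≈ $12.7382 each)
Sale 3, sell 253: 253/451 × $5,744.91 → $3,222.75
After Purchase 5: 275 on hand, pool $3,115.06 (≈ $11.3275 each)
Total COGS = $5,530.32 + $6,942.92 + $3,222.75 = $15,695.99
Ending inventory (cost pool remaining) = $3,115.06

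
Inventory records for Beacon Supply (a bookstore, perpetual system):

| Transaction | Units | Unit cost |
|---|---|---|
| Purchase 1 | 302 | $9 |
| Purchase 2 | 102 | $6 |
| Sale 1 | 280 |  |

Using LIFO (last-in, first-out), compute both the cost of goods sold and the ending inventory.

Sale 1 (280) [LIFO — newest first]: 102 @ $6 + 178 @ $9 = $2,214
Ending inventory: 124 @ $9 = $1,116

COGS = $2,214; ending inventory = $1,116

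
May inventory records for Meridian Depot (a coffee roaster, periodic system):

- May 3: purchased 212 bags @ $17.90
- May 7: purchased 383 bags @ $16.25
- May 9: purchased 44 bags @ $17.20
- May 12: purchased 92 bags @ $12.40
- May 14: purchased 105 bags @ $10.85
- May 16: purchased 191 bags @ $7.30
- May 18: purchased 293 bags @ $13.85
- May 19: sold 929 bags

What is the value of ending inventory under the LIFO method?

Ending inventory = $6,703.55

May 19, 929 sold [LIFO — newest first]: 293 @ $13.85 + 191 @ $7.30 + 105 @ $10.85 + 92 @ $12.40 + 44 @ $17.20 + 204 @ $16.25 = $11,804.20
Ending inventory: 212 @ $17.90 + 179 @ $16.25 = $6,703.55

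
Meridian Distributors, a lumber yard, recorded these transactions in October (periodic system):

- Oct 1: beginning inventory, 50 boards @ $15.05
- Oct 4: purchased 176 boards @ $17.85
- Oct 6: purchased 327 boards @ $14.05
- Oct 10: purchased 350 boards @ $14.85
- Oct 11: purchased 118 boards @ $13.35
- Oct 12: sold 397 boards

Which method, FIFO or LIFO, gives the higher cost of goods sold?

FIFO COGS: 50 @ $15.05 + 176 @ $17.85 + 171 @ $14.05 = $6,296.65
LIFO COGS: 118 @ $13.35 + 279 @ $14.85 = $5,718.45

FIFO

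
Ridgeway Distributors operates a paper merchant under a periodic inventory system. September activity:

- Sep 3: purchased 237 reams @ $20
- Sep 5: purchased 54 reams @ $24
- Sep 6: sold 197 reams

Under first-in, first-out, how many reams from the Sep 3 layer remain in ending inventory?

40

Sep 6, 197 sold [FIFO — oldest first]: 197 @ $20 = $3,940
Ending inventory: 40 @ $20 + 54 @ $24 = $2,096
Check: goods available $6,036 = COGS $3,940 + ending $2,096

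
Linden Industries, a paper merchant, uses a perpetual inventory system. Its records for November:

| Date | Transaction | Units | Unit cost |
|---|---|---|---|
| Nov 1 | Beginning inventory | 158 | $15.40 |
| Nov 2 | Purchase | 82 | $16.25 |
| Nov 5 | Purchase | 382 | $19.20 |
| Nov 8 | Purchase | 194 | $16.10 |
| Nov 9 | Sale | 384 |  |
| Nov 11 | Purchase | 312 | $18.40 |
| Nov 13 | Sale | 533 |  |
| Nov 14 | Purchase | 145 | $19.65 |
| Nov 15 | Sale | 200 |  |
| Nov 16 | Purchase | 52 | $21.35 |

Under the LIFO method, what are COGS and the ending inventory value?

COGS = $20,411.15; ending inventory = $3,512.60

Nov 9, 384 sold [LIFO — newest first]: 194 @ $16.10 + 190 @ $19.20 = $6,771.40
Nov 13, 533 sold [LIFO — newest first]: 312 @ $18.40 + 192 @ $19.20 + 29 @ $16.25 = $9,898.45
Nov 15, 200 sold [LIFO — newest first]: 145 @ $19.65 + 53 @ $16.25 + 2 @ $15.40 = $3,741.30
Total COGS = $6,771.40 + $9,898.45 + $3,741.30 = $20,411.15
Ending inventory: 156 @ $15.40 + 52 @ $21.35 = $3,512.60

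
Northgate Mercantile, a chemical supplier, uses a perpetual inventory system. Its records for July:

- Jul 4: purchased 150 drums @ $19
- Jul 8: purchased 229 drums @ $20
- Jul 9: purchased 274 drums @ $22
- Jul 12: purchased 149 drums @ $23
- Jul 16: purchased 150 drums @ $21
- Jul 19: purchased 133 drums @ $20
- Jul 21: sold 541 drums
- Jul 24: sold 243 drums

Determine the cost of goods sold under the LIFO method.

COGS = $16,825

Jul 21, 541 sold [LIFO — newest first]: 133 @ $20 + 150 @ $21 + 149 @ $23 + 109 @ $22 = $11,635
Jul 24, 243 sold [LIFO — newest first]: 165 @ $22 + 78 @ $20 = $5,190
Total COGS = $11,635 + $5,190 = $16,825
Ending inventory: 150 @ $19 + 151 @ $20 = $5,870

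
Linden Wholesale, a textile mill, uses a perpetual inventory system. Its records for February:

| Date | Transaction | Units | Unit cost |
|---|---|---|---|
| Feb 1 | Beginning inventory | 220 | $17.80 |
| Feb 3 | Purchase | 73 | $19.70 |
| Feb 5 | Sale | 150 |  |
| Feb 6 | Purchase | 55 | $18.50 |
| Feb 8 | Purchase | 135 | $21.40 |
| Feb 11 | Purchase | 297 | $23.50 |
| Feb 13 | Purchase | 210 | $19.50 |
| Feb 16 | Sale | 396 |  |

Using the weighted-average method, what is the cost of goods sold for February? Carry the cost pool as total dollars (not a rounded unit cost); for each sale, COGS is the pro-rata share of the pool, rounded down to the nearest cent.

After Feb 1: 220 on hand, pool $3,916.00 (≈ $17.8000 each)
After Feb 3: 293 on hand, pool $5,354.10 (≈ $18.2734 each)
Feb 5, sell 150: 150/293 × $5,354.10 → $2,741.00
After Feb 6: 198 on hand, pool $3,630.60 (≈ $18.3364 each)
After Feb 8: 333 on hand, pool $6,519.60 (≈ $19.5784 each)
After Feb 11: 630 on hand, pool $13,499.10 (≈ $21.4271 each)
After Feb 13: 840 on hand, pool $17,594.10 (≈ $20.9454 each)
Feb 16, sell 396: 396/840 × $17,594.10 → $8,294.36
Total COGS = $2,741.00 + $8,294.36 = $11,035.36
Ending inventory (cost pool remaining) = $9,299.74
Check: goods available $20,335.10 = COGS $11,035.36 + ending $9,299.74

COGS = $11,035.36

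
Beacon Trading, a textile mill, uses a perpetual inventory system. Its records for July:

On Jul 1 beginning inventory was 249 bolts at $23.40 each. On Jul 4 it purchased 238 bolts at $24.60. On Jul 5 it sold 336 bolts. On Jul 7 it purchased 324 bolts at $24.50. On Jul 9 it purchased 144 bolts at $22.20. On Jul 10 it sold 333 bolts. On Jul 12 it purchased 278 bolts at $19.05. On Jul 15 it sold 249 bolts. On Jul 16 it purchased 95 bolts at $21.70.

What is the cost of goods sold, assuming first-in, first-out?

Jul 5, 336 sold [FIFO — oldest first]: 249 @ $23.40 + 87 @ $24.60 = $7,966.80
Jul 10, 333 sold [FIFO — oldest first]: 151 @ $24.60 + 182 @ $24.50 = $8,173.60
Jul 15, 249 sold [FIFO — oldest first]: 142 @ $24.50 + 107 @ $22.20 = $5,854.40
Total COGS = $7,966.80 + $8,173.60 + $5,854.40 = $21,994.80
Ending inventory: 37 @ $22.20 + 278 @ $19.05 + 95 @ $21.70 = $8,178.80

COGS = $21,994.80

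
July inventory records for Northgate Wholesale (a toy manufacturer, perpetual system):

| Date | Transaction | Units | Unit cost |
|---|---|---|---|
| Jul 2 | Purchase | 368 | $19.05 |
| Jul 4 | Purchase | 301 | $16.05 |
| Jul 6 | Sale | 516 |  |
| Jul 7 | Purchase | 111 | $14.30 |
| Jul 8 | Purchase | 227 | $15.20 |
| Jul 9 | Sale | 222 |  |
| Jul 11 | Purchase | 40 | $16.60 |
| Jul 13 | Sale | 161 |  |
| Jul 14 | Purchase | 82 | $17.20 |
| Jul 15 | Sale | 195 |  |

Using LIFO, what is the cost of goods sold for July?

COGS = $18,286.80

Jul 6, 516 sold [LIFO — newest first]: 301 @ $16.05 + 215 @ $19.05 = $8,926.80
Jul 9, 222 sold [LIFO — newest first]: 222 @ $15.20 = $3,374.40
Jul 13, 161 sold [LIFO — newest first]: 40 @ $16.60 + 5 @ $15.20 + 111 @ $14.30 + 5 @ $19.05 = $2,422.55
Jul 15, 195 sold [LIFO — newest first]: 82 @ $17.20 + 113 @ $19.05 = $3,563.05
Total COGS = $8,926.80 + $3,374.40 + $2,422.55 + $3,563.05 = $18,286.80
Ending inventory: 35 @ $19.05 = $666.75
Check: goods available $18,953.55 = COGS $18,286.80 + ending $666.75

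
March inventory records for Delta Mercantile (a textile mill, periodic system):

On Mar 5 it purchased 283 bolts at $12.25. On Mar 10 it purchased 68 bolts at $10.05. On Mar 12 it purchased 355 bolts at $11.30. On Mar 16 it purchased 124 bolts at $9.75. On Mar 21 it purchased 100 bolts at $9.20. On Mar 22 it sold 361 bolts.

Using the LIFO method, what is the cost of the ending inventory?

Mar 22, 361 sold [LIFO — newest first]: 100 @ $9.20 + 124 @ $9.75 + 137 @ $11.30 = $3,677.10
Ending inventory: 283 @ $12.25 + 68 @ $10.05 + 218 @ $11.30 = $6,613.55

Ending inventory = $6,613.55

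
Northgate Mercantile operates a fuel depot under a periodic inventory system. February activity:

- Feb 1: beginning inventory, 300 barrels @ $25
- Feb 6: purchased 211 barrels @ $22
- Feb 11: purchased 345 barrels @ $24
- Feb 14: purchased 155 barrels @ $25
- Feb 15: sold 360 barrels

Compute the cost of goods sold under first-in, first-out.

Feb 15, 360 sold [FIFO — oldest first]: 300 @ $25 + 60 @ $22 = $8,820
Ending inventory: 151 @ $22 + 345 @ $24 + 155 @ $25 = $15,477

COGS = $8,820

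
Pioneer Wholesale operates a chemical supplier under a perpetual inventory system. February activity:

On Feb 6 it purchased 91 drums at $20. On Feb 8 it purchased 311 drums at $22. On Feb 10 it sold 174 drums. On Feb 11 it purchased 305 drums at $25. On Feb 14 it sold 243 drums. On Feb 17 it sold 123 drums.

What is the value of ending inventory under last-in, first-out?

Feb 10, 174 sold [LIFO — newest first]: 174 @ $22 = $3,828
Feb 14, 243 sold [LIFO — newest first]: 243 @ $25 = $6,075
Feb 17, 123 sold [LIFO — newest first]: 62 @ $25 + 61 @ $22 = $2,892
Total COGS = $3,828 + $6,075 + $2,892 = $12,795
Ending inventory: 91 @ $20 + 76 @ $22 = $3,492

Ending inventory = $3,492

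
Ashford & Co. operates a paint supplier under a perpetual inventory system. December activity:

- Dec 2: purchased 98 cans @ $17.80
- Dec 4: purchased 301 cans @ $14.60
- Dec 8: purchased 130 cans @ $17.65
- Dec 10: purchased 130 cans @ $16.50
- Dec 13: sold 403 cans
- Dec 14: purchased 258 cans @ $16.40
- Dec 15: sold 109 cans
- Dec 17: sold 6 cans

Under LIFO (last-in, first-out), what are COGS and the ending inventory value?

Dec 13, 403 sold [LIFO — newest first]: 130 @ $16.50 + 130 @ $17.65 + 143 @ $14.60 = $6,527.30
Dec 15, 109 sold [LIFO — newest first]: 109 @ $16.40 = $1,787.60
Dec 17, 6 sold [LIFO — newest first]: 6 @ $16.40 = $98.40
Total COGS = $6,527.30 + $1,787.60 + $98.40 = $8,413.30
Ending inventory: 98 @ $17.80 + 158 @ $14.60 + 143 @ $16.40 = $6,396.40
Check: goods available $14,809.70 = COGS $8,413.30 + ending $6,396.40

COGS = $8,413.30; ending inventory = $6,396.40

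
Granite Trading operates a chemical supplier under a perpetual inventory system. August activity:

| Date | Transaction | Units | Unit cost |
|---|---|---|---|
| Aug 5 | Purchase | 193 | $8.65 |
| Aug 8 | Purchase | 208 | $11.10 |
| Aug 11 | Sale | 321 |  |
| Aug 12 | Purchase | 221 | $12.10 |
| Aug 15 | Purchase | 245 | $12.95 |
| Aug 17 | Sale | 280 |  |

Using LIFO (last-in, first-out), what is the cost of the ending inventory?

Ending inventory = $2,942.60

Aug 11, 321 sold [LIFO — newest first]: 208 @ $11.10 + 113 @ $8.65 = $3,286.25
Aug 17, 280 sold [LIFO — newest first]: 245 @ $12.95 + 35 @ $12.10 = $3,596.25
Total COGS = $3,286.25 + $3,596.25 = $6,882.50
Ending inventory: 80 @ $8.65 + 186 @ $12.10 = $2,942.60
Check: goods available $9,825.10 = COGS $6,882.50 + ending $2,942.60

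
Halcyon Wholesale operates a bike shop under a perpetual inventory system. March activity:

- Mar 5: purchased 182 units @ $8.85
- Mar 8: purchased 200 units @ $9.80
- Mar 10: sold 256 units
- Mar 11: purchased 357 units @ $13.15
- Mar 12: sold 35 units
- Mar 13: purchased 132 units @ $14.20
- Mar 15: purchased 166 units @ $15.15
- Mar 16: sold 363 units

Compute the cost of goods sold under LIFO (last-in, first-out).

COGS = $8,159.90

Mar 10, 256 sold [LIFO — newest first]: 200 @ $9.80 + 56 @ $8.85 = $2,455.60
Mar 12, 35 sold [LIFO — newest first]: 35 @ $13.15 = $460.25
Mar 16, 363 sold [LIFO — newest first]: 166 @ $15.15 + 132 @ $14.20 + 65 @ $13.15 = $5,244.05
Total COGS = $2,455.60 + $460.25 + $5,244.05 = $8,159.90
Ending inventory: 126 @ $8.85 + 257 @ $13.15 = $4,494.65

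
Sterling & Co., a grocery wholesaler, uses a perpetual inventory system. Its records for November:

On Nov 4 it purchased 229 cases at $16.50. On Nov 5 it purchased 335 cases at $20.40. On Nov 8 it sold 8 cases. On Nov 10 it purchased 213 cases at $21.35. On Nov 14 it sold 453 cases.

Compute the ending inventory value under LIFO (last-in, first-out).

Nov 8, 8 sold [LIFO — newest first]: 8 @ $20.40 = $163.20
Nov 14, 453 sold [LIFO — newest first]: 213 @ $21.35 + 240 @ $20.40 = $9,443.55
Total COGS = $163.20 + $9,443.55 = $9,606.75
Ending inventory: 229 @ $16.50 + 87 @ $20.40 = $5,553.30

Ending inventory = $5,553.30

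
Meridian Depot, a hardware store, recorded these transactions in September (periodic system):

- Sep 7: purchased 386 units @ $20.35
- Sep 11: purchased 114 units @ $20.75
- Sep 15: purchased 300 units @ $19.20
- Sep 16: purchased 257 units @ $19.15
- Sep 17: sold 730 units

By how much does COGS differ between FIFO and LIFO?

FIFO COGS: 386 @ $20.35 + 114 @ $20.75 + 230 @ $19.20 = $14,636.60
LIFO COGS: 257 @ $19.15 + 300 @ $19.20 + 114 @ $20.75 + 59 @ $20.35 = $14,247.70
Difference = |$14,636.60 − $14,247.70| = $388.90

$388.90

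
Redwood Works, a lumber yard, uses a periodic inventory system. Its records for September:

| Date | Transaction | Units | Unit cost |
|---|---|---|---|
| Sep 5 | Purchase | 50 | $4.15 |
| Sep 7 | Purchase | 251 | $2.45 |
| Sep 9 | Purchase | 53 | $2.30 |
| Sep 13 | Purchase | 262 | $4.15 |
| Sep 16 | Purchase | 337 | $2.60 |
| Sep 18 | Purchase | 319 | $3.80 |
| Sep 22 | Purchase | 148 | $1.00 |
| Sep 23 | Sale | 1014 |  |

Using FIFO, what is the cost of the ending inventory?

Sep 23, 1014 sold [FIFO — oldest first]: 50 @ $4.15 + 251 @ $2.45 + 53 @ $2.30 + 262 @ $4.15 + 337 @ $2.60 + 61 @ $3.80 = $3,139.65
Ending inventory: 258 @ $3.80 + 148 @ $1.00 = $1,128.40
Check: goods available $4,268.05 = COGS $3,139.65 + ending $1,128.40

Ending inventory = $1,128.40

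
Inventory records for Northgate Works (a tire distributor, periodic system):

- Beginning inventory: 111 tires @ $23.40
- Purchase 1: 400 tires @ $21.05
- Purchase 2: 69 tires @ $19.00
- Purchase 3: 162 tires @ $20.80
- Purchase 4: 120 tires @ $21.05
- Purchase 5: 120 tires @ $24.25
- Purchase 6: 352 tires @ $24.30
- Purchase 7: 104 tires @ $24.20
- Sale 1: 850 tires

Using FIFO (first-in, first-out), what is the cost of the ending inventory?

Ending inventory = $14,233.00

Sale 1 (850) [FIFO — oldest first]: 111 @ $23.40 + 400 @ $21.05 + 69 @ $19.00 + 162 @ $20.80 + 108 @ $21.05 = $17,971.40
Ending inventory: 12 @ $21.05 + 120 @ $24.25 + 352 @ $24.30 + 104 @ $24.20 = $14,233.00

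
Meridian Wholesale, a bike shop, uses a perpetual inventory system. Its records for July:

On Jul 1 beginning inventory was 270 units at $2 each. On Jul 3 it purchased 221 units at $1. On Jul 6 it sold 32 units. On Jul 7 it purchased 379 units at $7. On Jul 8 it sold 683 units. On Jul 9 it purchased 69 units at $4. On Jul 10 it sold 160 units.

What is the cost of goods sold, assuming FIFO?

COGS = $3,434

Jul 6, 32 sold [FIFO — oldest first]: 32 @ $2 = $64
Jul 8, 683 sold [FIFO — oldest first]: 238 @ $2 + 221 @ $1 + 224 @ $7 = $2,265
Jul 10, 160 sold [FIFO — oldest first]: 155 @ $7 + 5 @ $4 = $1,105
Total COGS = $64 + $2,265 + $1,105 = $3,434
Ending inventory: 64 @ $4 = $256
Check: goods available $3,690 = COGS $3,434 + ending $256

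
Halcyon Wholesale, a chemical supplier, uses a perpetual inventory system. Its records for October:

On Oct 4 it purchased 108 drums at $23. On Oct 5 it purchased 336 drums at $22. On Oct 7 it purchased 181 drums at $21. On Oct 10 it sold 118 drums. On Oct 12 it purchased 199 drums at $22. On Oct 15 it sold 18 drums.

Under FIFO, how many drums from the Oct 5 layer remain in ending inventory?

308

Oct 10, 118 sold [FIFO — oldest first]: 108 @ $23 + 10 @ $22 = $2,704
Oct 15, 18 sold [FIFO — oldest first]: 18 @ $22 = $396
Total COGS = $2,704 + $396 = $3,100
Ending inventory: 308 @ $22 + 181 @ $21 + 199 @ $22 = $14,955
Check: goods available $18,055 = COGS $3,100 + ending $14,955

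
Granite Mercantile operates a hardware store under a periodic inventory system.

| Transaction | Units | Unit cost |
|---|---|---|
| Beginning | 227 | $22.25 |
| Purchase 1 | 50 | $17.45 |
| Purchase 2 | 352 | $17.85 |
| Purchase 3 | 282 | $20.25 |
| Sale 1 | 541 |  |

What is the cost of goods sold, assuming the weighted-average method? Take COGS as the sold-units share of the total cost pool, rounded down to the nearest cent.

COGS = $10,640.03

Sale 1, sell 541: 541/911 × $17,916.95 → $10,640.03
Ending inventory (cost pool remaining) = $7,276.92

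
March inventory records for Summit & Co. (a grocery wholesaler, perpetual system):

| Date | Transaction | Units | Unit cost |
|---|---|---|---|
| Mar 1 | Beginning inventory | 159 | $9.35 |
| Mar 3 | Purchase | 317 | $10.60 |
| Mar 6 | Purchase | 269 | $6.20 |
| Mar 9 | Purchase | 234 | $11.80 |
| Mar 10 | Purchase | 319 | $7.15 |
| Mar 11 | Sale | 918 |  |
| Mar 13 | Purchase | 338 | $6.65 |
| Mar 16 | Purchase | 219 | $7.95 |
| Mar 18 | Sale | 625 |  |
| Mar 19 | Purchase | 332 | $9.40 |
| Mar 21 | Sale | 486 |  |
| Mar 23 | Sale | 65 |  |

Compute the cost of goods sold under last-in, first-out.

COGS = $17,796.70

Mar 11, 918 sold [LIFO — newest first]: 319 @ $7.15 + 234 @ $11.80 + 269 @ $6.20 + 96 @ $10.60 = $7,727.45
Mar 18, 625 sold [LIFO — newest first]: 219 @ $7.95 + 338 @ $6.65 + 68 @ $10.60 = $4,709.55
Mar 21, 486 sold [LIFO — newest first]: 332 @ $9.40 + 153 @ $10.60 + 1 @ $9.35 = $4,751.95
Mar 23, 65 sold [LIFO — newest first]: 65 @ $9.35 = $607.75
Total COGS = $7,727.45 + $4,709.55 + $4,751.95 + $607.75 = $17,796.70
Ending inventory: 93 @ $9.35 = $869.55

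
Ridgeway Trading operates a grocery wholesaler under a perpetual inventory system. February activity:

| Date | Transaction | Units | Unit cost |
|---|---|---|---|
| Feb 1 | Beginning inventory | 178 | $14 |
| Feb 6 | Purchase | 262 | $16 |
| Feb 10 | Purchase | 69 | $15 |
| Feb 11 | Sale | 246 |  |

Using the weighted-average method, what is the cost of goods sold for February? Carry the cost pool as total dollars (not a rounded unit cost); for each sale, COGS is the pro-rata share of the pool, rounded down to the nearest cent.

COGS = $3,730.59

After Feb 1: 178 on hand, pool $2,492.00 (≈ $14.0000 each)
After Feb 6: 440 on hand, pool $6,684.00 (≈ $15.1909 each)
After Feb 10: 509 on hand, pool $7,719.00 (≈ $15.1650 each)
Feb 11, sell 246: 246/509 × $7,719.00 → $3,730.59
Ending inventory (cost pool remaining) = $3,988.41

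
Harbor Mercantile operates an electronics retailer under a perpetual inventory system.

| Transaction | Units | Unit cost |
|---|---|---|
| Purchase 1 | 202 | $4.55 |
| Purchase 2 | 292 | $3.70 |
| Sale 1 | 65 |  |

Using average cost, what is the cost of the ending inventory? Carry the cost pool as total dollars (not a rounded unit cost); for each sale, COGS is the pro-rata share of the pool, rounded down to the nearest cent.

After Purchase 1: 202 on hand, pool $919.10 (≈ $4.5500 each)
After Purchase 2: 494 on hand, pool $1,999.50 (≈ $4.0476 each)
Sale 1, sell 65: 65/494 × $1,999.50 → $263.09
Ending inventory (cost pool remaining) = $1,736.41

Ending inventory = $1,736.41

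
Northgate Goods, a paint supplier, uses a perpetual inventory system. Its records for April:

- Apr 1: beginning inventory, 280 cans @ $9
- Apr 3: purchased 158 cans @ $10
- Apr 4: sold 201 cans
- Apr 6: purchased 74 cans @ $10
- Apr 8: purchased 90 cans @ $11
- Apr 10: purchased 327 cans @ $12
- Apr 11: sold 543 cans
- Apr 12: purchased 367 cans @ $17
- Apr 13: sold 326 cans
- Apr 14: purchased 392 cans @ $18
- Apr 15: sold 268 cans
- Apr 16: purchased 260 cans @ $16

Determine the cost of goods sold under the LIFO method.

Apr 4, 201 sold [LIFO — newest first]: 158 @ $10 + 43 @ $9 = $1,967
Apr 11, 543 sold [LIFO — newest first]: 327 @ $12 + 90 @ $11 + 74 @ $10 + 52 @ $9 = $6,122
Apr 13, 326 sold [LIFO — newest first]: 326 @ $17 = $5,542
Apr 15, 268 sold [LIFO — newest first]: 268 @ $18 = $4,824
Total COGS = $1,967 + $6,122 + $5,542 + $4,824 = $18,455
Ending inventory: 185 @ $9 + 41 @ $17 + 124 @ $18 + 260 @ $16 = $8,754
Check: goods available $27,209 = COGS $18,455 + ending $8,754

COGS = $18,455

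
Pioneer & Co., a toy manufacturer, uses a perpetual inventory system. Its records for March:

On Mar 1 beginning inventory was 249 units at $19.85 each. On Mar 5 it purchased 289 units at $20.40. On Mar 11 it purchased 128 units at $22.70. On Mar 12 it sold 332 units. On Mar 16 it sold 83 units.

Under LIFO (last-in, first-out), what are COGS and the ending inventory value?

COGS = $8,760.40; ending inventory = $4,983.45

Mar 12, 332 sold [LIFO — newest first]: 128 @ $22.70 + 204 @ $20.40 = $7,067.20
Mar 16, 83 sold [LIFO — newest first]: 83 @ $20.40 = $1,693.20
Total COGS = $7,067.20 + $1,693.20 = $8,760.40
Ending inventory: 249 @ $19.85 + 2 @ $20.40 = $4,983.45
Check: goods available $13,743.85 = COGS $8,760.40 + ending $4,983.45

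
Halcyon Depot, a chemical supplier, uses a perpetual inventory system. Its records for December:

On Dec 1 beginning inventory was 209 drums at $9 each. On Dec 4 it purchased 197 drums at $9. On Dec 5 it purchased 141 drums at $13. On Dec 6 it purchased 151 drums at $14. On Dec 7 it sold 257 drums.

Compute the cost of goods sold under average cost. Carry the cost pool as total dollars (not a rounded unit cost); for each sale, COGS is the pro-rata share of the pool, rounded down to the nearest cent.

After Dec 1: 209 on hand, pool $1,881.00 (≈ $9.0000 each)
After Dec 4: 406 on hand, pool $3,654.00 (≈ $9.0000 each)
After Dec 5: 547 on hand, pool $5,487.00 (≈ $10.0311 each)
After Dec 6: 698 on hand, pool $7,601.00 (≈ $10.8897 each)
Dec 7, sell 257: 257/698 × $7,601.00 → $2,798.64
Ending inventory (cost pool remaining) = $4,802.36
Check: goods available $7,601.00 = COGS $2,798.64 + ending $4,802.36

COGS = $2,798.64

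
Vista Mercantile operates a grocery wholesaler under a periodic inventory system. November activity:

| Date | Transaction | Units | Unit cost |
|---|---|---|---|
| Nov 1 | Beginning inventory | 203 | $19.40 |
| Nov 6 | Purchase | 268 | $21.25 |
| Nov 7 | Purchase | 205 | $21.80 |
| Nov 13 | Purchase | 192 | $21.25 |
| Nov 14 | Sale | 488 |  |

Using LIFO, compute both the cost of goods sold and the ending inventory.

COGS = $10,482.75; ending inventory = $7,699.45

Nov 14, 488 sold [LIFO — newest first]: 192 @ $21.25 + 205 @ $21.80 + 91 @ $21.25 = $10,482.75
Ending inventory: 203 @ $19.40 + 177 @ $21.25 = $7,699.45
Check: goods available $18,182.20 = COGS $10,482.75 + ending $7,699.45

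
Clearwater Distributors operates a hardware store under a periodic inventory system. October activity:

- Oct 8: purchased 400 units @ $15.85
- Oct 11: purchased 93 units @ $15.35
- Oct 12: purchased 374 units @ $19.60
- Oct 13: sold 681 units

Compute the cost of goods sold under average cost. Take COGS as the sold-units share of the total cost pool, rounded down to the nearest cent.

Oct 13, sell 681: 681/867 × $15,097.95 → $11,858.94
Ending inventory (cost pool remaining) = $3,239.01
Check: goods available $15,097.95 = COGS $11,858.94 + ending $3,239.01

COGS = $11,858.94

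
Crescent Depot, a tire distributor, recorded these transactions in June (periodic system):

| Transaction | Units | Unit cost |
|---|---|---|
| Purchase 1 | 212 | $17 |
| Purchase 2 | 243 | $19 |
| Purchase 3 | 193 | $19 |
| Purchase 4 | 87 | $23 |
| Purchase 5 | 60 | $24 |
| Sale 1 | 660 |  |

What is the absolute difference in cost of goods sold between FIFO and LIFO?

$870

FIFO COGS: 212 @ $17 + 243 @ $19 + 193 @ $19 + 12 @ $23 = $12,164
LIFO COGS: 60 @ $24 + 87 @ $23 + 193 @ $19 + 243 @ $19 + 77 @ $17 = $13,034
Difference = |$12,164 − $13,034| = $870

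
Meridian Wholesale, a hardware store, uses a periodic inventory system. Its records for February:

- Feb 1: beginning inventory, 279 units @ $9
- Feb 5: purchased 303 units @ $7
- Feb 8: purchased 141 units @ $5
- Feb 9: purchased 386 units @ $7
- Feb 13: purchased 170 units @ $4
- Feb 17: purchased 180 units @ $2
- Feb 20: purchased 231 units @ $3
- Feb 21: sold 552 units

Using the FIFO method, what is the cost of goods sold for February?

Feb 21, 552 sold [FIFO — oldest first]: 279 @ $9 + 273 @ $7 = $4,422
Ending inventory: 30 @ $7 + 141 @ $5 + 386 @ $7 + 170 @ $4 + 180 @ $2 + 231 @ $3 = $5,350

COGS = $4,422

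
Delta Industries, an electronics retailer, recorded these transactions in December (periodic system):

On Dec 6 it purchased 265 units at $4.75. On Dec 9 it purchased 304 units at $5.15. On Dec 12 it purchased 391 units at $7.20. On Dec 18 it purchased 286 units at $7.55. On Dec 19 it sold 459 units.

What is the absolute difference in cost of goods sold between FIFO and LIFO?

$1,147.05

FIFO COGS: 265 @ $4.75 + 194 @ $5.15 = $2,257.85
LIFO COGS: 286 @ $7.55 + 173 @ $7.20 = $3,404.90
Difference = |$2,257.85 − $3,404.90| = $1,147.05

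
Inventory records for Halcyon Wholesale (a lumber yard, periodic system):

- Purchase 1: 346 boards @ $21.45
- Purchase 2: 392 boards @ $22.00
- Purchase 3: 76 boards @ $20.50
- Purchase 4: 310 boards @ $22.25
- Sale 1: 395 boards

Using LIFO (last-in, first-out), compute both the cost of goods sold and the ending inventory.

COGS = $8,653.50; ending inventory = $15,847.70

Sale 1 (395) [LIFO — newest first]: 310 @ $22.25 + 76 @ $20.50 + 9 @ $22.00 = $8,653.50
Ending inventory: 346 @ $21.45 + 383 @ $22.00 = $15,847.70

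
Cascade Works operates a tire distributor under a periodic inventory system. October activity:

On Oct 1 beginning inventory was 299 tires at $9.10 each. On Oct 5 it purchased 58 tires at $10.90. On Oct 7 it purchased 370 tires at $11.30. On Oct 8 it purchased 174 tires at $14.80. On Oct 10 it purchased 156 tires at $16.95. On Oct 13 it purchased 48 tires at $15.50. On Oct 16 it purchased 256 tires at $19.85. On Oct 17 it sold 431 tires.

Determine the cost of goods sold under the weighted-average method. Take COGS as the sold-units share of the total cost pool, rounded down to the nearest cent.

COGS = $5,883.60

Oct 17, sell 431: 431/1361 × $18,579.10 → $5,883.60
Ending inventory (cost pool remaining) = $12,695.50
Check: goods available $18,579.10 = COGS $5,883.60 + ending $12,695.50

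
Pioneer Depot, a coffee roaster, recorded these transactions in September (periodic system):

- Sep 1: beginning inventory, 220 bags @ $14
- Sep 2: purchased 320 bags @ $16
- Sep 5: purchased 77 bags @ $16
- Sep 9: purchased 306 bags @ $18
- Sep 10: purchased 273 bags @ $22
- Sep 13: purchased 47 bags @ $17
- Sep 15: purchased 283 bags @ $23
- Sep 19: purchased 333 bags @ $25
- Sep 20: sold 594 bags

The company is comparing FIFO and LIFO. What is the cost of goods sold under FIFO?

COGS = $9,064

FIFO COGS: 220 @ $14 + 320 @ $16 + 54 @ $16 = $9,064
LIFO COGS: 333 @ $25 + 261 @ $23 = $14,328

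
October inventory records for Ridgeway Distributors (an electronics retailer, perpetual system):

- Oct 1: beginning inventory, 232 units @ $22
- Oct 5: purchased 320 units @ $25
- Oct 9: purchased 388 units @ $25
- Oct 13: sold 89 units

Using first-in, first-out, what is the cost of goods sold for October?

COGS = $1,958

Oct 13, 89 sold [FIFO — oldest first]: 89 @ $22 = $1,958
Ending inventory: 143 @ $22 + 320 @ $25 + 388 @ $25 = $20,846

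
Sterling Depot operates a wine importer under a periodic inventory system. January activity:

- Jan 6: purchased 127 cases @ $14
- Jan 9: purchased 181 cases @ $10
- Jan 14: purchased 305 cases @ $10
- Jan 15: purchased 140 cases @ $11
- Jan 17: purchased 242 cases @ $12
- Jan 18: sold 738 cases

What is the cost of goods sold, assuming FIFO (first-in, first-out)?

COGS = $8,013

Jan 18, 738 sold [FIFO — oldest first]: 127 @ $14 + 181 @ $10 + 305 @ $10 + 125 @ $11 = $8,013
Ending inventory: 15 @ $11 + 242 @ $12 = $3,069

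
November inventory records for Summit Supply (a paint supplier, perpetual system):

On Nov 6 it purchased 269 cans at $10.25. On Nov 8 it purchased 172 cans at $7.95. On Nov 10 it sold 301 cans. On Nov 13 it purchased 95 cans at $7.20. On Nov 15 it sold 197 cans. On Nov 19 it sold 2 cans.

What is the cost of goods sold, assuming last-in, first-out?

COGS = $4,439.65

Nov 10, 301 sold [LIFO — newest first]: 172 @ $7.95 + 129 @ $10.25 = $2,689.65
Nov 15, 197 sold [LIFO — newest first]: 95 @ $7.20 + 102 @ $10.25 = $1,729.50
Nov 19, 2 sold [LIFO — newest first]: 2 @ $10.25 = $20.50
Total COGS = $2,689.65 + $1,729.50 + $20.50 = $4,439.65
Ending inventory: 36 @ $10.25 = $369.00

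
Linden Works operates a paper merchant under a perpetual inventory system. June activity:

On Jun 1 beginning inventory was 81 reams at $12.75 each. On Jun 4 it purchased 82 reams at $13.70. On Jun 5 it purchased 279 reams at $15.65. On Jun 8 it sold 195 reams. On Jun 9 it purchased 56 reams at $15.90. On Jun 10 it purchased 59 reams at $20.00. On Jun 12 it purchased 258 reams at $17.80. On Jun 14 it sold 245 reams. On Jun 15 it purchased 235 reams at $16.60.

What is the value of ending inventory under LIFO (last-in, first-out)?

Jun 8, 195 sold [LIFO — newest first]: 195 @ $15.65 = $3,051.75
Jun 14, 245 sold [LIFO — newest first]: 245 @ $17.80 = $4,361.00
Total COGS = $3,051.75 + $4,361.00 = $7,412.75
Ending inventory: 81 @ $12.75 + 82 @ $13.70 + 84 @ $15.65 + 56 @ $15.90 + 59 @ $20.00 + 13 @ $17.80 + 235 @ $16.60 = $9,673.55

Ending inventory = $9,673.55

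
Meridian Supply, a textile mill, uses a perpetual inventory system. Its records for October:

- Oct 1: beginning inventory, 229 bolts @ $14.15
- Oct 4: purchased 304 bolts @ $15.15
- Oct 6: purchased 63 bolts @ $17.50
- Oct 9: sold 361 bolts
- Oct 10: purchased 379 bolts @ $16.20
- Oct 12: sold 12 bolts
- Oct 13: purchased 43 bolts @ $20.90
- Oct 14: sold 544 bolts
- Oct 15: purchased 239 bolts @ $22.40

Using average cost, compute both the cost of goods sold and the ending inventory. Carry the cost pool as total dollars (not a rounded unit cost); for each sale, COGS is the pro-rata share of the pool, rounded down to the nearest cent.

COGS = $14,361.88; ending inventory = $6,978.67

After Oct 1: 229 on hand, pool $3,240.35 (≈ $14.1500 each)
After Oct 4: 533 on hand, pool $7,845.95 (≈ $14.7204 each)
After Oct 6: 596 on hand, pool $8,948.45 (≈ $15.0142 each)
Oct 9, sell 361: 361/596 × $8,948.45 → $5,420.11
After Oct 10: 614 on hand, pool $9,668.14 (≈ $15.7462 each)
Oct 12, sell 12: 12/614 × $9,668.14 → $188.95
After Oct 13: 645 on hand, pool $10,377.89 (≈ $16.0898 each)
Oct 14, sell 544: 544/645 × $10,377.89 → $8,752.82
After Oct 15: 340 on hand, pool $6,978.67 (≈ $20.5255 each)
Total COGS = $5,420.11 + $188.95 + $8,752.82 = $14,361.88
Ending inventory (cost pool remaining) = $6,978.67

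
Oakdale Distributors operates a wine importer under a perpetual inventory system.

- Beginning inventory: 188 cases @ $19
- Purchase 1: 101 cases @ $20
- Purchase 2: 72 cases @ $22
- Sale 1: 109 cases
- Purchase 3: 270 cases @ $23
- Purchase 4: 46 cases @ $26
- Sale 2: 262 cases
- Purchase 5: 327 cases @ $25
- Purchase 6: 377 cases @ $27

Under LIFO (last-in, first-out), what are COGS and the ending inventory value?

Sale 1 (109) [LIFO — newest first]: 72 @ $22 + 37 @ $20 = $2,324
Sale 2 (262) [LIFO — newest first]: 46 @ $26 + 216 @ $23 = $6,164
Total COGS = $2,324 + $6,164 = $8,488
Ending inventory: 188 @ $19 + 64 @ $20 + 54 @ $23 + 327 @ $25 + 377 @ $27 = $24,448

COGS = $8,488; ending inventory = $24,448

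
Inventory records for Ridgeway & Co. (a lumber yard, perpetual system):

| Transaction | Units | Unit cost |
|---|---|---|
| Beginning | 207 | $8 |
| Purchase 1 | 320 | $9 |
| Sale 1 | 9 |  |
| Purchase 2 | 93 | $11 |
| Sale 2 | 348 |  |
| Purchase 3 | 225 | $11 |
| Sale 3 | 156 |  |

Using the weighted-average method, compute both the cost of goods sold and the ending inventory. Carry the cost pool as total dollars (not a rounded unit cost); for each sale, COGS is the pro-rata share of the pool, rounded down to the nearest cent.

COGS = $4,744.96; ending inventory = $3,289.04

After Beginning: 207 on hand, pool $1,656.00 (≈ $8.0000 each)
After Purchase 1: 527 on hand, pool $4,536.00 (≈ $8.6072 each)
Sale 1, sell 9: 9/527 × $4,536.00 → $77.46
After Purchase 2: 611 on hand, pool $5,481.54 (≈ $8.9714 each)
Sale 2, sell 348: 348/611 × $5,481.54 → $3,122.05
After Purchase 3: 488 on hand, pool $4,834.49 (≈ $9.9067 each)
Sale 3, sell 156: 156/488 × $4,834.49 → $1,545.45
Total COGS = $77.46 + $3,122.05 + $1,545.45 = $4,744.96
Ending inventory (cost pool remaining) = $3,289.04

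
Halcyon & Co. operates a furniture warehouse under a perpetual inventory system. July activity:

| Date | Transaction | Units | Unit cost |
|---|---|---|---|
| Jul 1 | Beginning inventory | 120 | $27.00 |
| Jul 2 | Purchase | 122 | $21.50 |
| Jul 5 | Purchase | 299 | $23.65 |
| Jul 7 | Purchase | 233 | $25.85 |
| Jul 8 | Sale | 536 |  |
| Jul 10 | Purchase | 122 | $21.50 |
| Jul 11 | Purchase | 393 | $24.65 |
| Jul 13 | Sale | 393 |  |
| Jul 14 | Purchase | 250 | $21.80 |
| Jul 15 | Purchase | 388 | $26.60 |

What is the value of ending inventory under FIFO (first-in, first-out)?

Ending inventory = $24,644.80

Jul 8, 536 sold [FIFO — oldest first]: 120 @ $27.00 + 122 @ $21.50 + 294 @ $23.65 = $12,816.10
Jul 13, 393 sold [FIFO — oldest first]: 5 @ $23.65 + 233 @ $25.85 + 122 @ $21.50 + 33 @ $24.65 = $9,577.75
Total COGS = $12,816.10 + $9,577.75 = $22,393.85
Ending inventory: 360 @ $24.65 + 250 @ $21.80 + 388 @ $26.60 = $24,644.80
Check: goods available $47,038.65 = COGS $22,393.85 + ending $24,644.80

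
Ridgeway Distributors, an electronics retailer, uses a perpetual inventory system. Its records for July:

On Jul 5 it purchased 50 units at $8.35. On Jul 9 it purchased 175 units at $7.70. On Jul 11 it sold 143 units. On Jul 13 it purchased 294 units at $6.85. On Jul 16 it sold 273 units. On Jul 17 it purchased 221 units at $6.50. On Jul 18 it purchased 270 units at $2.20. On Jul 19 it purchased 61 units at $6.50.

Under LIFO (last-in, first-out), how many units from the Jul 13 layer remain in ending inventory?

21

Jul 11, 143 sold [LIFO — newest first]: 143 @ $7.70 = $1,101.10
Jul 16, 273 sold [LIFO — newest first]: 273 @ $6.85 = $1,870.05
Total COGS = $1,101.10 + $1,870.05 = $2,971.15
Ending inventory: 50 @ $8.35 + 32 @ $7.70 + 21 @ $6.85 + 221 @ $6.50 + 270 @ $2.20 + 61 @ $6.50 = $3,234.75
Check: goods available $6,205.90 = COGS $2,971.15 + ending $3,234.75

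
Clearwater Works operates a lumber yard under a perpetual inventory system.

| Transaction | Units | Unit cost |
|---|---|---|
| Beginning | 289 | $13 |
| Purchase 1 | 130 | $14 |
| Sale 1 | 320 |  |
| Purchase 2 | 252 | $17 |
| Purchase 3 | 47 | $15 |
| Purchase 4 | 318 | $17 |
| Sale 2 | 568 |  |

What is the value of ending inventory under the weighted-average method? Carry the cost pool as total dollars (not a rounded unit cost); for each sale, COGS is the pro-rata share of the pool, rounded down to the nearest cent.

Ending inventory = $2,421.07

After Beginning: 289 on hand, pool $3,757.00 (≈ $13.0000 each)
After Purchase 1: 419 on hand, pool $5,577.00 (≈ $13.3103 each)
Sale 1, sell 320: 320/419 × $5,577.00 → $4,259.28
After Purchase 2: 351 on hand, pool $5,601.72 (≈ $15.9593 each)
After Purchase 3: 398 on hand, pool $6,306.72 (≈ $15.8460 each)
After Purchase 4: 716 on hand, pool $11,712.72 (≈ $16.3585 each)
Sale 2, sell 568: 568/716 × $11,712.72 → $9,291.65
Total COGS = $4,259.28 + $9,291.65 = $13,550.93
Ending inventory (cost pool remaining) = $2,421.07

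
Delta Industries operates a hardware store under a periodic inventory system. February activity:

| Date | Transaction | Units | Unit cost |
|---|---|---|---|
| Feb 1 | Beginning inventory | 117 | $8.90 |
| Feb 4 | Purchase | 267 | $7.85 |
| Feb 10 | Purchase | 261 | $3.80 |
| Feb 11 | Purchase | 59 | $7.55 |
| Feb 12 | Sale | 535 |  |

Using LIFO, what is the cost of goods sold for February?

Feb 12, 535 sold [LIFO — newest first]: 59 @ $7.55 + 261 @ $3.80 + 215 @ $7.85 = $3,125.00
Ending inventory: 117 @ $8.90 + 52 @ $7.85 = $1,449.50

COGS = $3,125.00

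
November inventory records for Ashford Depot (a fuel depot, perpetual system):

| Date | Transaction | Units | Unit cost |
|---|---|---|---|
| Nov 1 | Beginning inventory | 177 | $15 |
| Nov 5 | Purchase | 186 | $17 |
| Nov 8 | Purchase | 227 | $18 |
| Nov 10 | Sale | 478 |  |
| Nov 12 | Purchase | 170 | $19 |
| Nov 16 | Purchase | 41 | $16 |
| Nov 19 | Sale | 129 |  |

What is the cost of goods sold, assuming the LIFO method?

Nov 10, 478 sold [LIFO — newest first]: 227 @ $18 + 186 @ $17 + 65 @ $15 = $8,223
Nov 19, 129 sold [LIFO — newest first]: 41 @ $16 + 88 @ $19 = $2,328
Total COGS = $8,223 + $2,328 = $10,551
Ending inventory: 112 @ $15 + 82 @ $19 = $3,238

COGS = $10,551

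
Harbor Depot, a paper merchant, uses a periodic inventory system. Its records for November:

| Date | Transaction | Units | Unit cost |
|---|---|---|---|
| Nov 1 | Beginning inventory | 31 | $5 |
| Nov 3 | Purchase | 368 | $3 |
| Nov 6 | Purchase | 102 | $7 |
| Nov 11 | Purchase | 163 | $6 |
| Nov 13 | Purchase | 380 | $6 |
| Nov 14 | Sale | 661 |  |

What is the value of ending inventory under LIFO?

Ending inventory = $1,211

Nov 14, 661 sold [LIFO — newest first]: 380 @ $6 + 163 @ $6 + 102 @ $7 + 16 @ $3 = $4,020
Ending inventory: 31 @ $5 + 352 @ $3 = $1,211
Check: goods available $5,231 = COGS $4,020 + ending $1,211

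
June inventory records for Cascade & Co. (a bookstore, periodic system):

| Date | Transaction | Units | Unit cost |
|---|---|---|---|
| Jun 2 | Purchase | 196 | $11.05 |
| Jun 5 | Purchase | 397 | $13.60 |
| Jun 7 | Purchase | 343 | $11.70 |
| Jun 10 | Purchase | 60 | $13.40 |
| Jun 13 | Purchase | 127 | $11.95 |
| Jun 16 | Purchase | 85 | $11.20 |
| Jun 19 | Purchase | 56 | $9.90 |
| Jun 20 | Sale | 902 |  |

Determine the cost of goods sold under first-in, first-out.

Jun 20, 902 sold [FIFO — oldest first]: 196 @ $11.05 + 397 @ $13.60 + 309 @ $11.70 = $11,180.30
Ending inventory: 34 @ $11.70 + 60 @ $13.40 + 127 @ $11.95 + 85 @ $11.20 + 56 @ $9.90 = $4,225.85
Check: goods available $15,406.15 = COGS $11,180.30 + ending $4,225.85

COGS = $11,180.30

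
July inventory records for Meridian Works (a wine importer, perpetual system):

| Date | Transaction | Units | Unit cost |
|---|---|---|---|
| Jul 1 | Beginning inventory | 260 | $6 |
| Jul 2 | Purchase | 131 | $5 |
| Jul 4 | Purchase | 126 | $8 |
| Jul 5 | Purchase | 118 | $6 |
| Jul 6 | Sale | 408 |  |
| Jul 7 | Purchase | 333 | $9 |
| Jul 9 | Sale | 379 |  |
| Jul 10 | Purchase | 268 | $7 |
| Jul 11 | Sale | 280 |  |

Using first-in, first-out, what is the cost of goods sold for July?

COGS = $7,621

Jul 6, 408 sold [FIFO — oldest first]: 260 @ $6 + 131 @ $5 + 17 @ $8 = $2,351
Jul 9, 379 sold [FIFO — oldest first]: 109 @ $8 + 118 @ $6 + 152 @ $9 = $2,948
Jul 11, 280 sold [FIFO — oldest first]: 181 @ $9 + 99 @ $7 = $2,322
Total COGS = $2,351 + $2,948 + $2,322 = $7,621
Ending inventory: 169 @ $7 = $1,183
Check: goods available $8,804 = COGS $7,621 + ending $1,183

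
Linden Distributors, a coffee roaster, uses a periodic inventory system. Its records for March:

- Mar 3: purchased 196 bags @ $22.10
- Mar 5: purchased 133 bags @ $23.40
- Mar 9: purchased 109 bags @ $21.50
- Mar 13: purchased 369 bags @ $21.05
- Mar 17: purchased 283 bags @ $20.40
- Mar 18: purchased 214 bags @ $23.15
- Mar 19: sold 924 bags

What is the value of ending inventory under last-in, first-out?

Mar 19, 924 sold [LIFO — newest first]: 214 @ $23.15 + 283 @ $20.40 + 369 @ $21.05 + 58 @ $21.50 = $19,741.75
Ending inventory: 196 @ $22.10 + 133 @ $23.40 + 51 @ $21.50 = $8,540.30
Check: goods available $28,282.05 = COGS $19,741.75 + ending $8,540.30

Ending inventory = $8,540.30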